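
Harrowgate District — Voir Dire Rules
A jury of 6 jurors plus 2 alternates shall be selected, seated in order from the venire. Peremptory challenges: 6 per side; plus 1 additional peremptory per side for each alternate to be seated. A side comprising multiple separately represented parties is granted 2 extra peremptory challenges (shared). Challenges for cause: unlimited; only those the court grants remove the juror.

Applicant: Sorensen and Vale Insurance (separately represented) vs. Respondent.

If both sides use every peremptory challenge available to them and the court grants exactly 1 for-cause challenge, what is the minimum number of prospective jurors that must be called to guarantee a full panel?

Seats to fill: 6 + 2 alternates = 8.
Peremptories — Applicant: 6 + 1×2 + 2 = 10; Respondent: 6 + 1×2 = 8; total 18.
For-cause removals: 1.
Minimum venire: 8 + 18 + 1 = 27.

27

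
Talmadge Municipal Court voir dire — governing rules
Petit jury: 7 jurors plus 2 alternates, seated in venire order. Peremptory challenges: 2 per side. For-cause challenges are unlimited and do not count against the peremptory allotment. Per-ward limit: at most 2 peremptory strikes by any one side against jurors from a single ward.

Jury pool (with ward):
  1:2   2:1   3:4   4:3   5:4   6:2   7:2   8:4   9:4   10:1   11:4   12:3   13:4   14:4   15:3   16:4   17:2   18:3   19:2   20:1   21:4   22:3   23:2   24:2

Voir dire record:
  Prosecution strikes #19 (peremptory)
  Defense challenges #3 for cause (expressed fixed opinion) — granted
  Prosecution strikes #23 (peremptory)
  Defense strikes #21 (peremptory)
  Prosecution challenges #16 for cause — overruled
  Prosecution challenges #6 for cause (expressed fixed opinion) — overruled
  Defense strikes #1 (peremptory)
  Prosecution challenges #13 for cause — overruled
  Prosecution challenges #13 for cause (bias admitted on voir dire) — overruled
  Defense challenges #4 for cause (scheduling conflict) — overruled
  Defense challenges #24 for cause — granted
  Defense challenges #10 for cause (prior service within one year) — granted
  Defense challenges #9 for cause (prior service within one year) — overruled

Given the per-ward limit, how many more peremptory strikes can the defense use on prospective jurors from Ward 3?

Defense peremptories so far: #21, #1 — 2 of 2 used, 0 left overall.
Against Ward 3: none yet — per-ward cap 2 leaves 2.
Binding limit: min(0, 2) = 0.

0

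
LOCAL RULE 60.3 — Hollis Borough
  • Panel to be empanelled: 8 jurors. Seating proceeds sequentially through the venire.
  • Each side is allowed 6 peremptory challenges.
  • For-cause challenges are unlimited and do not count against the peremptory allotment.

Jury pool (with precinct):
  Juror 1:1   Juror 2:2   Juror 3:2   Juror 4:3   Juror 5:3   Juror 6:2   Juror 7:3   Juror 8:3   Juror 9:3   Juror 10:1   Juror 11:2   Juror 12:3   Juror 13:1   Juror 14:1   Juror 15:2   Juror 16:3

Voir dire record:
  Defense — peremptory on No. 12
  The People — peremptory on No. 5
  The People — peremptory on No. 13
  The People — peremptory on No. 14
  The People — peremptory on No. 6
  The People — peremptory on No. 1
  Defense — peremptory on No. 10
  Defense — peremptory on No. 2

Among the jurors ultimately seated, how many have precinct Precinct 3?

5

Removed: #1, #2, #5, #6, #10, #12, #13, #14.
Seated jurors 1–8: #3, #4, #7, #8, #9, #11, #15, #16.
Of those, in Precinct 3: #4, #7, #8, #9, #16 → 5.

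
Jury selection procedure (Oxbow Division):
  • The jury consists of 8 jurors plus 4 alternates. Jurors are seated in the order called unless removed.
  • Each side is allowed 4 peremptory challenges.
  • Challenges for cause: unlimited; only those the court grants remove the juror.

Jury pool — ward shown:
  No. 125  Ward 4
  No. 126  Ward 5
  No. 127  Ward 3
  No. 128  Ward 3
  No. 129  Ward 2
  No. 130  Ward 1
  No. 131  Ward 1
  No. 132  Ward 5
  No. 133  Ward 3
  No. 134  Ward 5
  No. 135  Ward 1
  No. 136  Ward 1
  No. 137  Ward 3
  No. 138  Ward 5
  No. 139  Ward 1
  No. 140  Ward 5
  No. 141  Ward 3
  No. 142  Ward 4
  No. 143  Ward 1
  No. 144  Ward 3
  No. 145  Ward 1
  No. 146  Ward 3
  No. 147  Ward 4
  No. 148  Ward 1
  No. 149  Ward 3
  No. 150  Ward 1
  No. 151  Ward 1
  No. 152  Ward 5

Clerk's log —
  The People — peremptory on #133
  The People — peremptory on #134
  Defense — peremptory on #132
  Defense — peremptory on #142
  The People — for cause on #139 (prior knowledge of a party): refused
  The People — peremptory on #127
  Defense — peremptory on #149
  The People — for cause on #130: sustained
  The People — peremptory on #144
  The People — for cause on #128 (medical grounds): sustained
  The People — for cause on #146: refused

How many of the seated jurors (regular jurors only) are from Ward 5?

2

Removed: #127, #128, #130, #132, #133, #134, #142, #144, #149.
Seated jurors 1–8: #125, #126, #129, #131, #135, #136, #137, #138 (alternates #139, #140, #141, #143 not counted).
Of those, in Ward 5: #126, #138 → 2.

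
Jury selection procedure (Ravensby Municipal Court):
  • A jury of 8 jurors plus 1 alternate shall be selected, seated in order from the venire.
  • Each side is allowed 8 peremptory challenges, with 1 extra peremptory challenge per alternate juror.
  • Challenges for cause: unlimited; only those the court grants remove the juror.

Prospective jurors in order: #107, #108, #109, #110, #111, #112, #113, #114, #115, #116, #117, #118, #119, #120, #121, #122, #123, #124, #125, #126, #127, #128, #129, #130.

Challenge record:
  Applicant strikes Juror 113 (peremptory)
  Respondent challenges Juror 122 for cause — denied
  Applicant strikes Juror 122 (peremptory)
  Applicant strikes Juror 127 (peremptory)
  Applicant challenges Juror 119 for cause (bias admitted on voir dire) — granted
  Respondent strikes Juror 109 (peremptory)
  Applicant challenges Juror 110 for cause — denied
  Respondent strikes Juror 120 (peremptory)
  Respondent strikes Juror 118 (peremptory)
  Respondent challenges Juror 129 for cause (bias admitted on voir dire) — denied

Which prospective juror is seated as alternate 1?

Removed: #109, #113, #118, #119, #120, #122, #127. (#110, #129 stay — for-cause denied.)
Seating in order: seats 1–8 → #107, #108, #110, #111, #112, #114, #115, #116; alternates → #117.
So alternate 1 is #117.

117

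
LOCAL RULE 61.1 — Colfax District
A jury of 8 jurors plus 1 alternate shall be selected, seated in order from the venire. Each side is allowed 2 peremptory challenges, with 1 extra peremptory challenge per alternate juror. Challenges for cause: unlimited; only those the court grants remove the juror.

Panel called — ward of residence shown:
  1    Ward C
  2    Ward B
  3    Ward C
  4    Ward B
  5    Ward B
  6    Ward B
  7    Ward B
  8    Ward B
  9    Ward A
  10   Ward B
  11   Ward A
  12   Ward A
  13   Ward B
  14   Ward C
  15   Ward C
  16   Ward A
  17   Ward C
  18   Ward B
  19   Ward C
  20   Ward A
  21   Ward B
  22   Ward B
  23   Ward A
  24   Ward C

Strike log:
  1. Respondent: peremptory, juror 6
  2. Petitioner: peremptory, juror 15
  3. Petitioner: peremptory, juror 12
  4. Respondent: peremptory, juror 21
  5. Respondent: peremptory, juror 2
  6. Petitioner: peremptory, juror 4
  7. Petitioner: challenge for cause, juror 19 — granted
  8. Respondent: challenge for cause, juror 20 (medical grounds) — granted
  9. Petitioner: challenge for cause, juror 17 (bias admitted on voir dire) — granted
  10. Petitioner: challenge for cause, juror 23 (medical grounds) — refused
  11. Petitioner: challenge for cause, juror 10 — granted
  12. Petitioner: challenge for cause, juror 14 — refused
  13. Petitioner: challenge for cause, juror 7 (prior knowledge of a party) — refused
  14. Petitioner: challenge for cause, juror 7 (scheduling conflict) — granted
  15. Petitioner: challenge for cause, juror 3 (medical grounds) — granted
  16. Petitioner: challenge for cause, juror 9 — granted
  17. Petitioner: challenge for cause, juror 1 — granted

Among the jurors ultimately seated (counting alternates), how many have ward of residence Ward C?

1

Removed: #1, #2, #3, #4, #6, #7, #9, #10, #12, #15, #17, #19, #20, #21.
Seated (9 incl. alternates): #5, #8, #11, #13, #14, #16, #18, #22, #23.
Of those, in Ward C: #14 → 1.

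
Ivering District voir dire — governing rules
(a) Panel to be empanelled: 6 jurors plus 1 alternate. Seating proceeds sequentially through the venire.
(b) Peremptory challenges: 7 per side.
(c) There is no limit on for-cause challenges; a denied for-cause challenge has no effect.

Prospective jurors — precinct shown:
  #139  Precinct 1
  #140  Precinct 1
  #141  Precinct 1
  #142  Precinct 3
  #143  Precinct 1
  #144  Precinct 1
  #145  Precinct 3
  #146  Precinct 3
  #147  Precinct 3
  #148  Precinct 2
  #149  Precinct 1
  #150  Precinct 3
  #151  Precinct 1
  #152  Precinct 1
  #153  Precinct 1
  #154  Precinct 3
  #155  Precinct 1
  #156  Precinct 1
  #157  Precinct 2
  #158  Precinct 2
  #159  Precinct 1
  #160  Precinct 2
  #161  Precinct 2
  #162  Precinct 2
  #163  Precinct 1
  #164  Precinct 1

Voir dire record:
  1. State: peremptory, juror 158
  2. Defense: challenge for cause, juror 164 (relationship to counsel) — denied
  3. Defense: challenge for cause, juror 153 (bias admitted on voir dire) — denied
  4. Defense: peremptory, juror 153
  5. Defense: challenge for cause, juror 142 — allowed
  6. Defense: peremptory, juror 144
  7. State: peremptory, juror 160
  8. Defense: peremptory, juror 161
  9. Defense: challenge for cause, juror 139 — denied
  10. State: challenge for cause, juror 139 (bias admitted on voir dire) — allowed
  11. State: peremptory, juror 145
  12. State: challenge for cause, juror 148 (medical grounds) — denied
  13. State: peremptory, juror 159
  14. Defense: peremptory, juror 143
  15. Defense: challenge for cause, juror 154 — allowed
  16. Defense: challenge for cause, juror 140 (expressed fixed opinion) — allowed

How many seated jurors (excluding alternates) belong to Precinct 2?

Removed: #139, #140, #142, #143, #144, #145, #153, #154, #158, #159, #160, #161.
Seated jurors 1–6: #141, #146, #147, #148, #149, #150 (alternates #151 not counted).
Of those, in Precinct 2: #148 → 1.

1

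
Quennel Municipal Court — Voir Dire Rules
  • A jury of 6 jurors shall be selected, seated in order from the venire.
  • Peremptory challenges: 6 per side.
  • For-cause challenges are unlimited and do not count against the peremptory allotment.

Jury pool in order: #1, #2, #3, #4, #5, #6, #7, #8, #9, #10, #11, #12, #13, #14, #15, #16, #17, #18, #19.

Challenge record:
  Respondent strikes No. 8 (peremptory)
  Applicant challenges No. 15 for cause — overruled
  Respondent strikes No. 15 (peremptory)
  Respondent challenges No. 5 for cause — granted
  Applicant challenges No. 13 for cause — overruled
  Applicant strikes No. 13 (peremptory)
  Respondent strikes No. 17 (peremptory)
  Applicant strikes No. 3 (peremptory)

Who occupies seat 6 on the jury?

Removed: #3, #5, #8, #13, #15, #17.
Seating in order: seats 1–6 → #1, #2, #4, #6, #7, #9.
So seat 6 is #9.

9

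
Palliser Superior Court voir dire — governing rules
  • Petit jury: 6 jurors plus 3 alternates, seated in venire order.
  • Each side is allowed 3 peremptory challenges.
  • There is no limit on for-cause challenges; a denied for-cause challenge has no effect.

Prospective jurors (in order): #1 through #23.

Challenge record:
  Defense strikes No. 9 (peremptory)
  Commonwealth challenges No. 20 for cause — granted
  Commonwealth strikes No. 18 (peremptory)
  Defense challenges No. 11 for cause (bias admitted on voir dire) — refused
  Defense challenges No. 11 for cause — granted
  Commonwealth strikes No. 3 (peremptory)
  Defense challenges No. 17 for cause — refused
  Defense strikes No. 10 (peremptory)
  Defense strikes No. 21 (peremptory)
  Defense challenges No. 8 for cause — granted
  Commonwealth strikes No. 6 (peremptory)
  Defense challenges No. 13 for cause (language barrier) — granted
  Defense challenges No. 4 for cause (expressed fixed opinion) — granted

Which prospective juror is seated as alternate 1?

15

Removed: #3, #4, #6, #8, #9, #10, #11, #13, #18, #20, #21. (#17 stays — for-cause denied.)
Filling seats in venire order through position 7: #1, #2, #5, #7, #12, #14, #15.
So alternate 1 is #15.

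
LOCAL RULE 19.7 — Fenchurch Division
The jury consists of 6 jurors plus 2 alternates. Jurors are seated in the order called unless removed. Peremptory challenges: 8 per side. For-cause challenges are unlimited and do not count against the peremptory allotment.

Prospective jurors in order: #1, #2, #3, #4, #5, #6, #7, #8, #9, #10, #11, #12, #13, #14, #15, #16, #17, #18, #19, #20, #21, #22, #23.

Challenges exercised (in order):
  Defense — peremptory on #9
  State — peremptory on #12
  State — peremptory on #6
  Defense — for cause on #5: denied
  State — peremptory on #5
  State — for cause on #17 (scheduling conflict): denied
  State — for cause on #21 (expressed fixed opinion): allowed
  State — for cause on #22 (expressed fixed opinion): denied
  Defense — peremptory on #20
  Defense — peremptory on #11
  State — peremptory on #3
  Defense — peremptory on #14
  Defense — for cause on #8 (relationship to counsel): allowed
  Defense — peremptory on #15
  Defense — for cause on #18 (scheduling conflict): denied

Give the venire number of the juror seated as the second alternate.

17

Removed: #3, #5, #6, #8, #9, #11, #12, #14, #15, #20, #21. (#17, #18, #22 stay — for-cause denied.)
Seating in order: seats 1–6 → #1, #2, #4, #7, #10, #13; alternates → #16, #17.
So alternate 2 is #17.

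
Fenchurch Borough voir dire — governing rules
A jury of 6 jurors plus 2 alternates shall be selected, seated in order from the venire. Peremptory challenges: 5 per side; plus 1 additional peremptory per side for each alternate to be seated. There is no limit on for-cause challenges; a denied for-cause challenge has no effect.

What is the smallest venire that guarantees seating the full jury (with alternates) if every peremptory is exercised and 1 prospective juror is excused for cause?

Seats to fill: 6 + 2 alternates = 8.
Peremptories: 5 + 1×2 = 7 per side × 2 sides = 14.
For-cause removals: 1.
Minimum venire: 8 + 14 + 1 = 23.

23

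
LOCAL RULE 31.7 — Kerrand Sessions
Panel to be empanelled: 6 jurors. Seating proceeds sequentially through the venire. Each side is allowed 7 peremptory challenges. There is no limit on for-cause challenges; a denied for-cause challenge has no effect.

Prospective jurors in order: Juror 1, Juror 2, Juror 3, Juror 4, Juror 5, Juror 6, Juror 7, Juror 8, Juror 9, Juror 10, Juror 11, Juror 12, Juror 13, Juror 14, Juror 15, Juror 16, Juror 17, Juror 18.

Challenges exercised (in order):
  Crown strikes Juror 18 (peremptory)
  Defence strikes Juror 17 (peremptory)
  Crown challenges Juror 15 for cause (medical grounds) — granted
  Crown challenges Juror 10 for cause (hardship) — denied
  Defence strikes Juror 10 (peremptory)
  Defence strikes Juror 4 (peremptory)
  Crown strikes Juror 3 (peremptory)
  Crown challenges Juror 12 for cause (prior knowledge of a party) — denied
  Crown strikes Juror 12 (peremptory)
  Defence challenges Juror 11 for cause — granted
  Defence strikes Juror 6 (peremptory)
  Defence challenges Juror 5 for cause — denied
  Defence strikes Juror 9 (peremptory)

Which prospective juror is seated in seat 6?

13

Removed: #3, #4, #6, #9, #10, #11, #12, #15, #17, #18. (#5 stays — for-cause denied.)
Seating in order: seats 1–6 → #1, #2, #5, #7, #8, #13.
So seat 6 is #13.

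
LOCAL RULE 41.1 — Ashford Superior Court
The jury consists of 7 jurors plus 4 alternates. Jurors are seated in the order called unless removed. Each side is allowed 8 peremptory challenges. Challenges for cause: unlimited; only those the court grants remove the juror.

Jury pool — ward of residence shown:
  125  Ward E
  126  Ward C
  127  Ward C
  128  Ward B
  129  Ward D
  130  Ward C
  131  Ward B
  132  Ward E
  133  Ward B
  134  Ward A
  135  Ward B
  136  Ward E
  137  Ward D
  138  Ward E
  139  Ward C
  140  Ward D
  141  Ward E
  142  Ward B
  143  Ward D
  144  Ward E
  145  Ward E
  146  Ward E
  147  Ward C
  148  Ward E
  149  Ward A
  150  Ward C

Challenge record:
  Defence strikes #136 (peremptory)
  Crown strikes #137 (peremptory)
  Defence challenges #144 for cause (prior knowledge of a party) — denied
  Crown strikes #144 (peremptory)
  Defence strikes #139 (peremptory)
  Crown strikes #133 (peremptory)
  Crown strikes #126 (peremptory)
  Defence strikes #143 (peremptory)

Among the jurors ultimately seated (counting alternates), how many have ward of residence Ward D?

2

Removed: #126, #133, #136, #137, #139, #143, #144.
Seated (11 incl. alternates): #125, #127, #128, #129, #130, #131, #132, #134, #135, #138, #140.
Of those, in Ward D: #129, #140 → 2.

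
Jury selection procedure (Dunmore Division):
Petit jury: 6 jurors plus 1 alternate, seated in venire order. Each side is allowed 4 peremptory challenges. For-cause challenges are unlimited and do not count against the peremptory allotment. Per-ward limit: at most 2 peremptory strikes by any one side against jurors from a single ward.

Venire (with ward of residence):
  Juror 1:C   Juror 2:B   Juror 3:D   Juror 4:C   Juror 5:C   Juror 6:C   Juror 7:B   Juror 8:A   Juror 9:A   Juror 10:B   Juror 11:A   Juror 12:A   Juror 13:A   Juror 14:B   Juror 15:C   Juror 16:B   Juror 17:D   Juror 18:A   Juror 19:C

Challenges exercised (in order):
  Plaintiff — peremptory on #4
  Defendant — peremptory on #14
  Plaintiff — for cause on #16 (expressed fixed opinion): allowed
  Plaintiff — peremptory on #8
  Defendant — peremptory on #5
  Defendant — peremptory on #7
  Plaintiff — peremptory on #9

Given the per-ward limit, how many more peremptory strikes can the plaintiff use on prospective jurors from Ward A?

0

Plaintiff peremptories so far: #4, #8, #9 — 3 of 4 used, 1 left overall.
Against Ward A: #8, #9 — 2 used; per-ward cap 2 leaves 0.
Binding limit: min(1, 0) = 0.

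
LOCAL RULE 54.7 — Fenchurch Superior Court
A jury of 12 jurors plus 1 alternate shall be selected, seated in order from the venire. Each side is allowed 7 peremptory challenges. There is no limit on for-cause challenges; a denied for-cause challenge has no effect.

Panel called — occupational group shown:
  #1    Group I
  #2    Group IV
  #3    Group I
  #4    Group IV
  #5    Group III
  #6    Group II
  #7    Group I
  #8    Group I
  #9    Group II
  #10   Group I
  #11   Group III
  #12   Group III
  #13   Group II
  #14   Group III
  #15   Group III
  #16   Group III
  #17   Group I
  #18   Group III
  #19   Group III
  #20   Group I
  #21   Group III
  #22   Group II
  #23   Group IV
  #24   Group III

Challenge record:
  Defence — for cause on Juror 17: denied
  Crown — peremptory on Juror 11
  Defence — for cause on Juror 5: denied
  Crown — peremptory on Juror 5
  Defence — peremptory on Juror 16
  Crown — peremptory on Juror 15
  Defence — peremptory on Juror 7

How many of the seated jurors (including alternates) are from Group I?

Removed: #5, #7, #11, #15, #16.
Seated (13 incl. alternates): #1, #2, #3, #4, #6, #8, #9, #10, #12, #13, #14, #17, #18.
Of those, in Group I: #1, #3, #8, #10, #17 → 5.

5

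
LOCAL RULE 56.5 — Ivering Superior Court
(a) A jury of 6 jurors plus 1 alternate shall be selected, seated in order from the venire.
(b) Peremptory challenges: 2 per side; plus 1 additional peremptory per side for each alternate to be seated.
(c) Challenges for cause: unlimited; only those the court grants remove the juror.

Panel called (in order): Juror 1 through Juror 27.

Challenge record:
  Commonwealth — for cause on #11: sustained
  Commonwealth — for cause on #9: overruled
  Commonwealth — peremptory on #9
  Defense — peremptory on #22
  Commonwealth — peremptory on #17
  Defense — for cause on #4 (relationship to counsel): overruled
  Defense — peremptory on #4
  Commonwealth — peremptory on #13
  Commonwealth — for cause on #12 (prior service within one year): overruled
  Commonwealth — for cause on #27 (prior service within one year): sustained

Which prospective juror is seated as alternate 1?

Removed: #4, #9, #11, #13, #17, #22, #27. (#12 stays — for-cause denied.)
Seating in order: seats 1–6 → #1, #2, #3, #5, #6, #7; alternates → #8.
So alternate 1 is #8.

8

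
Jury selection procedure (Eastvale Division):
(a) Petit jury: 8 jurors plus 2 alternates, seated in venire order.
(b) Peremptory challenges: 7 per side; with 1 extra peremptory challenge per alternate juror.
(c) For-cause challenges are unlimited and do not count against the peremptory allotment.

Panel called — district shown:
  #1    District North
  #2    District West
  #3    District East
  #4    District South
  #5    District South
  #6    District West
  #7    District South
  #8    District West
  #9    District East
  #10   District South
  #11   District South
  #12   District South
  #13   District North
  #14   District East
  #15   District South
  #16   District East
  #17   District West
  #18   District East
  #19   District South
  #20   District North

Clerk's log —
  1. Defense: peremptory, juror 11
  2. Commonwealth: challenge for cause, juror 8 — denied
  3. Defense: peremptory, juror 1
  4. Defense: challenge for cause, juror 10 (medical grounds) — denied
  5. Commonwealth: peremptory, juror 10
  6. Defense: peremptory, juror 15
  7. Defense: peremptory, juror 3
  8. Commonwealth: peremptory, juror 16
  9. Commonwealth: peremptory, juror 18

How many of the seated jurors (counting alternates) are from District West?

3

Removed: #1, #3, #10, #11, #15, #16, #18.
Seated (10 incl. alternates): #2, #4, #5, #6, #7, #8, #9, #12, #13, #14.
Of those, in District West: #2, #6, #8 → 3.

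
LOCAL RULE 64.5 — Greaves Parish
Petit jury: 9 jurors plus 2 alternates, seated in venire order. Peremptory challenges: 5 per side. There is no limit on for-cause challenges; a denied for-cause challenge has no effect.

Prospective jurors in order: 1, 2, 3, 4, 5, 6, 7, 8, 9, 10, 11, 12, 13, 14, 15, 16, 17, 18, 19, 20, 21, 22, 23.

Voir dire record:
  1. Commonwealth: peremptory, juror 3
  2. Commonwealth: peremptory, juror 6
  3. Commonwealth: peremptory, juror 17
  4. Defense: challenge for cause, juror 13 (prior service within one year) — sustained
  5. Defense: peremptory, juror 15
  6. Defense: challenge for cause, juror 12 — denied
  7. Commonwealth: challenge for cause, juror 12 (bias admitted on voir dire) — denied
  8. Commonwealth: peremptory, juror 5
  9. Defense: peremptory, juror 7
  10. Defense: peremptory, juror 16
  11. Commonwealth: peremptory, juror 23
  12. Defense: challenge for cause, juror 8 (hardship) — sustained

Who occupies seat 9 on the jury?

Removed: #3, #5, #6, #7, #8, #13, #15, #16, #17, #23. (#12 stays — for-cause denied.)
Seating in order: seats 1–9 → #1, #2, #4, #9, #10, #11, #12, #14, #18; alternates → #19, #20.
So seat 9 is #18.

18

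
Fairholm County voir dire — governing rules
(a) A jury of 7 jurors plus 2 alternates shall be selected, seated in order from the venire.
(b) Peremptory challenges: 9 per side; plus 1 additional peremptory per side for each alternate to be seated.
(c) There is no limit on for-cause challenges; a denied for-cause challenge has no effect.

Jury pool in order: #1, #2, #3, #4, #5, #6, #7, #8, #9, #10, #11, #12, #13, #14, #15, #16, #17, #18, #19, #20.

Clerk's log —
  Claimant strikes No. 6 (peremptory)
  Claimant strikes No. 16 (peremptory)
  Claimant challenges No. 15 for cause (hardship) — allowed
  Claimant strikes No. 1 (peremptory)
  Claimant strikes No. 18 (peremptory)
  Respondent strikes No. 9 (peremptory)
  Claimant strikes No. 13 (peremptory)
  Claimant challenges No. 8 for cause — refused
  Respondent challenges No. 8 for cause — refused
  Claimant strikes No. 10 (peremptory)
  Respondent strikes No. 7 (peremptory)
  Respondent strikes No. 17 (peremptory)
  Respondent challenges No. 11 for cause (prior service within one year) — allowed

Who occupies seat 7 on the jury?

14

Removed: #1, #6, #7, #9, #10, #11, #13, #15, #16, #17, #18. (#8 stays — for-cause denied.)
Filling seats in venire order through position 7: #2, #3, #4, #5, #8, #12, #14.
So seat 7 is #14.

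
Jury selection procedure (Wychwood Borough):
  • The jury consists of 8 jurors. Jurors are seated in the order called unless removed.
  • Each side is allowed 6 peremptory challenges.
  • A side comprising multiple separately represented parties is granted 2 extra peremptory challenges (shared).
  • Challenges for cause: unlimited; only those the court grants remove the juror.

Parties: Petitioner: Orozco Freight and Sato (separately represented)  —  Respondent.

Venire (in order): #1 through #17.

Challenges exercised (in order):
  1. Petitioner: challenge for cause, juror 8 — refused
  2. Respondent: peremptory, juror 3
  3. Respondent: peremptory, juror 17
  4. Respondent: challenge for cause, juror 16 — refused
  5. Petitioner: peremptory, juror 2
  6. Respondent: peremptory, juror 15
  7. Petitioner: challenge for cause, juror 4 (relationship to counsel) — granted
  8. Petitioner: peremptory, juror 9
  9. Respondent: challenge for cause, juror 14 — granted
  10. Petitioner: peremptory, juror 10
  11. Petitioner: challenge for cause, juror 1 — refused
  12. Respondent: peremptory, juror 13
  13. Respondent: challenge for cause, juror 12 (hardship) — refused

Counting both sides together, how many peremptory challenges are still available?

Petitioner allotment: 6 base + 2 multi-party = 8. Respondent allotment: 6.
Petitioner peremptories used: #2, #9, #10 — 3 (for-cause on #8, #4, #1 don't count).
Respondent peremptories used: #3, #17, #15, #13 — 4 (for-cause on #16, #14, #12 don't count).
Remaining: (8 − 3) + (6 − 4) = 7.

7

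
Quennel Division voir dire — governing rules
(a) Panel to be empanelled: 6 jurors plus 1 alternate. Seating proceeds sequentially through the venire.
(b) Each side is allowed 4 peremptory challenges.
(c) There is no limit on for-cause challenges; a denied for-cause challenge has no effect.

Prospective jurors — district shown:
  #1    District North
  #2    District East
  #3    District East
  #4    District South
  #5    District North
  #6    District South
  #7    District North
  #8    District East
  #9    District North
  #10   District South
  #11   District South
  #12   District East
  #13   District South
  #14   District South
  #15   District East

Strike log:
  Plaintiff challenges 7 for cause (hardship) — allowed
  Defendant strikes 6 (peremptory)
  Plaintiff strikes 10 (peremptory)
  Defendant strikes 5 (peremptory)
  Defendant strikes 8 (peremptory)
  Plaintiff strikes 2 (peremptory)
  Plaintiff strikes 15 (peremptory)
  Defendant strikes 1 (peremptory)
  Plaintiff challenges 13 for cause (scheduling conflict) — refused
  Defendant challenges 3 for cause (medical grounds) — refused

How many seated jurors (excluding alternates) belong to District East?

2

Removed: #1, #2, #5, #6, #7, #8, #10, #15.
Seated jurors 1–6: #3, #4, #9, #11, #12, #13 (alternates #14 not counted).
Of those, in District East: #3, #12 → 2.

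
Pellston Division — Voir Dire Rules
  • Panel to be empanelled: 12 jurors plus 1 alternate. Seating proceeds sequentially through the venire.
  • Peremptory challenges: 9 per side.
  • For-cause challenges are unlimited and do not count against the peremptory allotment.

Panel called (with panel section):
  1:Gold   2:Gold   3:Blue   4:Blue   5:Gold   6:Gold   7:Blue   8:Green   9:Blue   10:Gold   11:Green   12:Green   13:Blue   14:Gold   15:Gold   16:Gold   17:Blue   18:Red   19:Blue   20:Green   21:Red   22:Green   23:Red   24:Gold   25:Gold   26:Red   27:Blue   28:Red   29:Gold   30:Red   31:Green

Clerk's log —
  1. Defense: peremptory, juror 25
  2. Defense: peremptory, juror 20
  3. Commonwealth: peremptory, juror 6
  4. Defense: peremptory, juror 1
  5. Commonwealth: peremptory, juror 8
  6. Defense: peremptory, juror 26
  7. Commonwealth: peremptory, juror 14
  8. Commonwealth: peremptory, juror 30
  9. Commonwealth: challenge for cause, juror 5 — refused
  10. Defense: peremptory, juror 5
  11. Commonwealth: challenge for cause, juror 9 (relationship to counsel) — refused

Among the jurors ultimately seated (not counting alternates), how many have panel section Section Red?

0

Removed: #1, #5, #6, #8, #14, #20, #25, #26, #30.
Seated jurors 1–12: #2, #3, #4, #7, #9, #10, #11, #12, #13, #15, #16, #17 (alternates #18 not counted).
None of those are in Section Red → 0.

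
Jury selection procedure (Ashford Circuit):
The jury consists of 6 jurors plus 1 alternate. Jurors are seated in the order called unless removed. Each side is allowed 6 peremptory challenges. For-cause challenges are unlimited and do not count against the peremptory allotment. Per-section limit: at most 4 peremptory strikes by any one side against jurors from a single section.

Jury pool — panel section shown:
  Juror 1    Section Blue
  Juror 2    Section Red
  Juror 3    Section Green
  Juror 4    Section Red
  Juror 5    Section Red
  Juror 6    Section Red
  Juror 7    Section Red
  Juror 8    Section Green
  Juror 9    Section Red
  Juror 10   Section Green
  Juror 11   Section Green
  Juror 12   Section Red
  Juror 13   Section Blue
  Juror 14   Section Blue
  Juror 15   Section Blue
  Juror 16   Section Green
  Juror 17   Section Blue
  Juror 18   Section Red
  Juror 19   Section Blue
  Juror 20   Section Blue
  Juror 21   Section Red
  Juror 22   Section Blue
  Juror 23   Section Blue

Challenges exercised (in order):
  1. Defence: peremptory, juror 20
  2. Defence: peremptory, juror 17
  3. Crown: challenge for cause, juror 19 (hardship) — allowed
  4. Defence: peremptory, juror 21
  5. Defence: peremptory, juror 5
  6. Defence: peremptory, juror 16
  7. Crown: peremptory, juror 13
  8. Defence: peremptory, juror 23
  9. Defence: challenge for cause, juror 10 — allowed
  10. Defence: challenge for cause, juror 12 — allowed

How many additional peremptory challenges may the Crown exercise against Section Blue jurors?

Crown peremptories so far: #13 — 1 of 6 used, 5 left overall.
Against Section Blue: #13 — 1 used; per-section cap 4 leaves 3.
Binding limit: min(5, 3) = 3.

3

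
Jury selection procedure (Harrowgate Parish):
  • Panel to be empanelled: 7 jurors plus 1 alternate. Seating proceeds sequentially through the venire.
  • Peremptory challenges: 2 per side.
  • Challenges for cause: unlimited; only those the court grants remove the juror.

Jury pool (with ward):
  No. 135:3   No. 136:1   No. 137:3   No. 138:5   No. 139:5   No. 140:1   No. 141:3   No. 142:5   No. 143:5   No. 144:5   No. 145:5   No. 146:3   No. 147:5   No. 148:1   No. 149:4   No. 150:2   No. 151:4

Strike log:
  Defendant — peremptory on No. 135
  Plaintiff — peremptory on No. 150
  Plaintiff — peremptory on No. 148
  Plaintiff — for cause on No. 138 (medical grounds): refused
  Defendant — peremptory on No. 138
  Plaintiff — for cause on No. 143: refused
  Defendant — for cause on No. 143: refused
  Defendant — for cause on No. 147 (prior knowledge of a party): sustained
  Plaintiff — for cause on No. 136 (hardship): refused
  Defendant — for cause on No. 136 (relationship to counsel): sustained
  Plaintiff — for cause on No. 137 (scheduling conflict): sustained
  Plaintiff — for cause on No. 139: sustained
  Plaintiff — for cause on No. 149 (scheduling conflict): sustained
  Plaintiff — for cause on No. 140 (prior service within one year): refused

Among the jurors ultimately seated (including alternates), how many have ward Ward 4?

1

Removed: #135, #136, #137, #138, #139, #147, #148, #149, #150.
Seated (8 incl. alternates): #140, #141, #142, #143, #144, #145, #146, #151.
Of those, in Ward 4: #151 → 1.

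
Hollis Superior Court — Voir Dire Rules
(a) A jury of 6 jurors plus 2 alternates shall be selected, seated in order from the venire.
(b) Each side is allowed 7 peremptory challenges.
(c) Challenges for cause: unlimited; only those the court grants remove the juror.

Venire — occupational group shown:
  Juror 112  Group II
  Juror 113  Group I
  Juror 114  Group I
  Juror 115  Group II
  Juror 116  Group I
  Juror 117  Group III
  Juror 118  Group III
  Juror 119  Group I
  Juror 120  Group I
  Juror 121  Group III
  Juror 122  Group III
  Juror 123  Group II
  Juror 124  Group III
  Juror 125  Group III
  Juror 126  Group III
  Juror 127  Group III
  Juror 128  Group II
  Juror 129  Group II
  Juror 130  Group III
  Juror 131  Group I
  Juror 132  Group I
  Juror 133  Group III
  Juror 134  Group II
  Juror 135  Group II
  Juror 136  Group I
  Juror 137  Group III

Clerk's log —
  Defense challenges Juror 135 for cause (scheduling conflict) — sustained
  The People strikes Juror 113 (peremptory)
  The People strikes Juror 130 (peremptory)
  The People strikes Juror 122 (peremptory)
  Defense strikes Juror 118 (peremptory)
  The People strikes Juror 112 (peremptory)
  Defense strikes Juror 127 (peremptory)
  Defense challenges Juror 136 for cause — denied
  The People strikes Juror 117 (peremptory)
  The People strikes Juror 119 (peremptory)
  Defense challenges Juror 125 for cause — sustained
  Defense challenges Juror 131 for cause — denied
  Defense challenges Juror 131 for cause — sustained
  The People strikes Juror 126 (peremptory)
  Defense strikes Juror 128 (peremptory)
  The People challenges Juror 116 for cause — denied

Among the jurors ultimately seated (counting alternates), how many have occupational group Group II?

3

Removed: #112, #113, #117, #118, #119, #122, #125, #126, #127, #128, #130, #131, #135.
Seated (8 incl. alternates): #114, #115, #116, #120, #121, #123, #124, #129.
Of those, in Group II: #115, #123, #129 → 3.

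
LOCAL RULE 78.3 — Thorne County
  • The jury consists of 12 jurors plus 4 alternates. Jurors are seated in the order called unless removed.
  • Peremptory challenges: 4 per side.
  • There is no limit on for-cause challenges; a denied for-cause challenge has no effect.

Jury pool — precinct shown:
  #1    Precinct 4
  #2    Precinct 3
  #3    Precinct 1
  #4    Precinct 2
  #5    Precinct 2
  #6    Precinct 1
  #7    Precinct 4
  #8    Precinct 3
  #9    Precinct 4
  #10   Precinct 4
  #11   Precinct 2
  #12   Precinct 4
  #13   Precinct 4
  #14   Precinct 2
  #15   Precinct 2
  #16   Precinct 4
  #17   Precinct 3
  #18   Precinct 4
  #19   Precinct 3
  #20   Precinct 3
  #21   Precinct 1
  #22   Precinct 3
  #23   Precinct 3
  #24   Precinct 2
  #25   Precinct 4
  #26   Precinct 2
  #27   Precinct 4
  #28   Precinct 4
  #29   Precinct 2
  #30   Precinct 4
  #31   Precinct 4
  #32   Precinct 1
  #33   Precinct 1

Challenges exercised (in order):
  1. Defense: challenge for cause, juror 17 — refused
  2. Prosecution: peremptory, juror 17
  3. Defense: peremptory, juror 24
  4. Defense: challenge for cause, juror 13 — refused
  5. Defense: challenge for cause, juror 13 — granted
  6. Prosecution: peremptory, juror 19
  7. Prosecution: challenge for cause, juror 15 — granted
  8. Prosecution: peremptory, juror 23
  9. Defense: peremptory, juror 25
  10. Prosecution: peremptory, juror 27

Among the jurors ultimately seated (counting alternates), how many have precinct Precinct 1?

Removed: #13, #15, #17, #19, #23, #24, #25, #27.
Seated (16 incl. alternates): #1, #2, #3, #4, #5, #6, #7, #8, #9, #10, #11, #12, #14, #16, #18, #20.
Of those, in Precinct 1: #3, #6 → 2.

2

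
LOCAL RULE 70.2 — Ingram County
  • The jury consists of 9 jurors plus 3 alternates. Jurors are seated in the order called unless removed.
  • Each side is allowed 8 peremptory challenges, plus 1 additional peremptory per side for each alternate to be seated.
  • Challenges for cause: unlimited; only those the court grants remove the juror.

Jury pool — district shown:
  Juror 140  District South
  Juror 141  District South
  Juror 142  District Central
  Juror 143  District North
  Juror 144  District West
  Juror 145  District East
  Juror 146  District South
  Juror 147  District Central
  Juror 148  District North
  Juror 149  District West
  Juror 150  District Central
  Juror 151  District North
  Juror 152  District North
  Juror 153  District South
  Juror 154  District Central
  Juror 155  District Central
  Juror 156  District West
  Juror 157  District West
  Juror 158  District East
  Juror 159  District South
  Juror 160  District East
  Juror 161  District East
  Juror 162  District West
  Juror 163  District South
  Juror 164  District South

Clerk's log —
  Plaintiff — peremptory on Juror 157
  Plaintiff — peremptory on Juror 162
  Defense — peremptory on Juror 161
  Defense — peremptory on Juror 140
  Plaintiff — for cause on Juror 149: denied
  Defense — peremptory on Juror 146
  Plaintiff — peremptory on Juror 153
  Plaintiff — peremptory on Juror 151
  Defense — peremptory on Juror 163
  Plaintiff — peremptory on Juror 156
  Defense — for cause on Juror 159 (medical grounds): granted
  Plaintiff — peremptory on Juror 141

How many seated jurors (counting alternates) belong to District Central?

5

Removed: #140, #141, #146, #151, #153, #156, #157, #159, #161, #162, #163.
Seated (12 incl. alternates): #142, #143, #144, #145, #147, #148, #149, #150, #152, #154, #155, #158.
Of those, in District Central: #142, #147, #150, #154, #155 → 5.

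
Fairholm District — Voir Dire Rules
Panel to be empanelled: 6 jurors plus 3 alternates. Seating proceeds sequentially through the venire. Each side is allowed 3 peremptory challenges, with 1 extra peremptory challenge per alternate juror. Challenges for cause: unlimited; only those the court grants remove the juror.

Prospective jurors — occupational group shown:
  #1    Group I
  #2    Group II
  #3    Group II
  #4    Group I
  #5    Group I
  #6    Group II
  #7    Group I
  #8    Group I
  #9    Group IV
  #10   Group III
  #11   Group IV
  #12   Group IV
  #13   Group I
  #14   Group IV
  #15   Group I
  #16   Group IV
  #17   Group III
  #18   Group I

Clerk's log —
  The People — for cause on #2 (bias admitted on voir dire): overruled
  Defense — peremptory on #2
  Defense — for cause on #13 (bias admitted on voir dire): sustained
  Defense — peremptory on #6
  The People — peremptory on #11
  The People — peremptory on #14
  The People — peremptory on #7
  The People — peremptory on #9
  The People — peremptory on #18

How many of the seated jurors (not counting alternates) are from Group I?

Removed: #2, #6, #7, #9, #11, #13, #14, #18.
Seated jurors 1–6: #1, #3, #4, #5, #8, #10 (alternates #12, #15, #16 not counted).
Of those, in Group I: #1, #4, #5, #8 → 4.

4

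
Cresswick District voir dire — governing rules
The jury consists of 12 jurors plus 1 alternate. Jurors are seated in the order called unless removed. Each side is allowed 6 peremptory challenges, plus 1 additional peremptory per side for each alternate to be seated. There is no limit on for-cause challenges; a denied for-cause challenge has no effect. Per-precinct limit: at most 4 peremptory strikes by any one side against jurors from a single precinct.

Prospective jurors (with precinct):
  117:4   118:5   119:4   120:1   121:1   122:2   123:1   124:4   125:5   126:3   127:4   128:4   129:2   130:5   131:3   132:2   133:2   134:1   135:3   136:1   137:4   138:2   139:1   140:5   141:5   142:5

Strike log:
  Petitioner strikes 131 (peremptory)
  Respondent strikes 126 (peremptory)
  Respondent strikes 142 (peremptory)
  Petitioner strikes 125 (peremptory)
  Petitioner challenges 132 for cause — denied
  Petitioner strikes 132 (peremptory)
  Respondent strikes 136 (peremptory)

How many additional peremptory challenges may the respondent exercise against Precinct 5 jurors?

Respondent peremptories so far: #126, #142, #136 — 3 of 7 used, 4 left overall.
Against Precinct 5: #142 — 1 used; per-precinct cap 4 leaves 3.
Binding limit: min(4, 3) = 3.

3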